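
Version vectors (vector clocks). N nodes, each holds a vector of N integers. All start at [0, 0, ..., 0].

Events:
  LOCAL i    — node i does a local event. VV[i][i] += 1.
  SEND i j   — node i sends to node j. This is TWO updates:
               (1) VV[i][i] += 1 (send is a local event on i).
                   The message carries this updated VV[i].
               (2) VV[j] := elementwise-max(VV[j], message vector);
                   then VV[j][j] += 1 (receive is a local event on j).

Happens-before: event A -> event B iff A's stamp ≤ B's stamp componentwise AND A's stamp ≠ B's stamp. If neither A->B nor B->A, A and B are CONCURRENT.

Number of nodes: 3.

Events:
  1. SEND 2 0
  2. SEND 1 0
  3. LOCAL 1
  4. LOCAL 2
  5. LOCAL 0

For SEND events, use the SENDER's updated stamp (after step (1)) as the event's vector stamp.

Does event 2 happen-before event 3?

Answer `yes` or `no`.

Initial: VV[0]=[0, 0, 0]
Initial: VV[1]=[0, 0, 0]
Initial: VV[2]=[0, 0, 0]
Event 1: SEND 2->0: VV[2][2]++ -> VV[2]=[0, 0, 1], msg_vec=[0, 0, 1]; VV[0]=max(VV[0],msg_vec) then VV[0][0]++ -> VV[0]=[1, 0, 1]
Event 2: SEND 1->0: VV[1][1]++ -> VV[1]=[0, 1, 0], msg_vec=[0, 1, 0]; VV[0]=max(VV[0],msg_vec) then VV[0][0]++ -> VV[0]=[2, 1, 1]
Event 3: LOCAL 1: VV[1][1]++ -> VV[1]=[0, 2, 0]
Event 4: LOCAL 2: VV[2][2]++ -> VV[2]=[0, 0, 2]
Event 5: LOCAL 0: VV[0][0]++ -> VV[0]=[3, 1, 1]
Event 2 stamp: [0, 1, 0]
Event 3 stamp: [0, 2, 0]
[0, 1, 0] <= [0, 2, 0]? True. Equal? False. Happens-before: True

Answer: yes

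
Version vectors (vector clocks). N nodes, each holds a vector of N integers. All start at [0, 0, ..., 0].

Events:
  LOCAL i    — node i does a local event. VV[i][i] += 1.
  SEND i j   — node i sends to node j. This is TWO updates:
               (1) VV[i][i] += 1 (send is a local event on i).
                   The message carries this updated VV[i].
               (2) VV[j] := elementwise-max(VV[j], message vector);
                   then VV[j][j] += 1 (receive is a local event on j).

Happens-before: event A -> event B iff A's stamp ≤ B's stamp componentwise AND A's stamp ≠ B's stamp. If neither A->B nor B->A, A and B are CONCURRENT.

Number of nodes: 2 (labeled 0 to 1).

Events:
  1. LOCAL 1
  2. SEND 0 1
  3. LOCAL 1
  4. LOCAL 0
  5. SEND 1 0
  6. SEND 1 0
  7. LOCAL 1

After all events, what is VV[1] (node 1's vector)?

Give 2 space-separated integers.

Answer: 1 6

Derivation:
Initial: VV[0]=[0, 0]
Initial: VV[1]=[0, 0]
Event 1: LOCAL 1: VV[1][1]++ -> VV[1]=[0, 1]
Event 2: SEND 0->1: VV[0][0]++ -> VV[0]=[1, 0], msg_vec=[1, 0]; VV[1]=max(VV[1],msg_vec) then VV[1][1]++ -> VV[1]=[1, 2]
Event 3: LOCAL 1: VV[1][1]++ -> VV[1]=[1, 3]
Event 4: LOCAL 0: VV[0][0]++ -> VV[0]=[2, 0]
Event 5: SEND 1->0: VV[1][1]++ -> VV[1]=[1, 4], msg_vec=[1, 4]; VV[0]=max(VV[0],msg_vec) then VV[0][0]++ -> VV[0]=[3, 4]
Event 6: SEND 1->0: VV[1][1]++ -> VV[1]=[1, 5], msg_vec=[1, 5]; VV[0]=max(VV[0],msg_vec) then VV[0][0]++ -> VV[0]=[4, 5]
Event 7: LOCAL 1: VV[1][1]++ -> VV[1]=[1, 6]
Final vectors: VV[0]=[4, 5]; VV[1]=[1, 6]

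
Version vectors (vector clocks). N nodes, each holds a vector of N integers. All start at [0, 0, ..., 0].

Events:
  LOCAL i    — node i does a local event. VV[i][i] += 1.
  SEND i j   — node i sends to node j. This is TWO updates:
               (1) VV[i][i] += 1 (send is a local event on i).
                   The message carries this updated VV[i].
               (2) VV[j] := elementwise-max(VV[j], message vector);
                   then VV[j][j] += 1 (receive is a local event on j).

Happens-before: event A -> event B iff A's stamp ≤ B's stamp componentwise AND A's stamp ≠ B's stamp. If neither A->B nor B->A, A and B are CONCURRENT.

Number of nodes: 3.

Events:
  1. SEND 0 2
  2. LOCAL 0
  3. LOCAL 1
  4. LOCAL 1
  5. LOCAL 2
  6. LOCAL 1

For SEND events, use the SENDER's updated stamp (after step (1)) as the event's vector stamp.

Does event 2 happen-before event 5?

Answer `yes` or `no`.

Answer: no

Derivation:
Initial: VV[0]=[0, 0, 0]
Initial: VV[1]=[0, 0, 0]
Initial: VV[2]=[0, 0, 0]
Event 1: SEND 0->2: VV[0][0]++ -> VV[0]=[1, 0, 0], msg_vec=[1, 0, 0]; VV[2]=max(VV[2],msg_vec) then VV[2][2]++ -> VV[2]=[1, 0, 1]
Event 2: LOCAL 0: VV[0][0]++ -> VV[0]=[2, 0, 0]
Event 3: LOCAL 1: VV[1][1]++ -> VV[1]=[0, 1, 0]
Event 4: LOCAL 1: VV[1][1]++ -> VV[1]=[0, 2, 0]
Event 5: LOCAL 2: VV[2][2]++ -> VV[2]=[1, 0, 2]
Event 6: LOCAL 1: VV[1][1]++ -> VV[1]=[0, 3, 0]
Event 2 stamp: [2, 0, 0]
Event 5 stamp: [1, 0, 2]
[2, 0, 0] <= [1, 0, 2]? False. Equal? False. Happens-before: False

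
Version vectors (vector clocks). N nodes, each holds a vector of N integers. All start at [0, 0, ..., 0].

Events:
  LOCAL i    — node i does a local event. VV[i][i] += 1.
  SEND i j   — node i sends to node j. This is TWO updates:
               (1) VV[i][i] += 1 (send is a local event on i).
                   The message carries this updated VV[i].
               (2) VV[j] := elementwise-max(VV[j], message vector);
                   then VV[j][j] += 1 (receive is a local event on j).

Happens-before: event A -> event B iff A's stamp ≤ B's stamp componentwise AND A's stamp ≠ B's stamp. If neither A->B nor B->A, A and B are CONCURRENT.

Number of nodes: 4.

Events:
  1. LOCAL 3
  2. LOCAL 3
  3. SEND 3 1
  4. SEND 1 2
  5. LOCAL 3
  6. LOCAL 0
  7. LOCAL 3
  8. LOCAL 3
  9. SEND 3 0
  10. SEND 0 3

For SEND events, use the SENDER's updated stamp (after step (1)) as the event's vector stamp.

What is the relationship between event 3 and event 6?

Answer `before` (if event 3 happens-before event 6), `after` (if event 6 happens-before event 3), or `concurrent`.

Initial: VV[0]=[0, 0, 0, 0]
Initial: VV[1]=[0, 0, 0, 0]
Initial: VV[2]=[0, 0, 0, 0]
Initial: VV[3]=[0, 0, 0, 0]
Event 1: LOCAL 3: VV[3][3]++ -> VV[3]=[0, 0, 0, 1]
Event 2: LOCAL 3: VV[3][3]++ -> VV[3]=[0, 0, 0, 2]
Event 3: SEND 3->1: VV[3][3]++ -> VV[3]=[0, 0, 0, 3], msg_vec=[0, 0, 0, 3]; VV[1]=max(VV[1],msg_vec) then VV[1][1]++ -> VV[1]=[0, 1, 0, 3]
Event 4: SEND 1->2: VV[1][1]++ -> VV[1]=[0, 2, 0, 3], msg_vec=[0, 2, 0, 3]; VV[2]=max(VV[2],msg_vec) then VV[2][2]++ -> VV[2]=[0, 2, 1, 3]
Event 5: LOCAL 3: VV[3][3]++ -> VV[3]=[0, 0, 0, 4]
Event 6: LOCAL 0: VV[0][0]++ -> VV[0]=[1, 0, 0, 0]
Event 7: LOCAL 3: VV[3][3]++ -> VV[3]=[0, 0, 0, 5]
Event 8: LOCAL 3: VV[3][3]++ -> VV[3]=[0, 0, 0, 6]
Event 9: SEND 3->0: VV[3][3]++ -> VV[3]=[0, 0, 0, 7], msg_vec=[0, 0, 0, 7]; VV[0]=max(VV[0],msg_vec) then VV[0][0]++ -> VV[0]=[2, 0, 0, 7]
Event 10: SEND 0->3: VV[0][0]++ -> VV[0]=[3, 0, 0, 7], msg_vec=[3, 0, 0, 7]; VV[3]=max(VV[3],msg_vec) then VV[3][3]++ -> VV[3]=[3, 0, 0, 8]
Event 3 stamp: [0, 0, 0, 3]
Event 6 stamp: [1, 0, 0, 0]
[0, 0, 0, 3] <= [1, 0, 0, 0]? False
[1, 0, 0, 0] <= [0, 0, 0, 3]? False
Relation: concurrent

Answer: concurrent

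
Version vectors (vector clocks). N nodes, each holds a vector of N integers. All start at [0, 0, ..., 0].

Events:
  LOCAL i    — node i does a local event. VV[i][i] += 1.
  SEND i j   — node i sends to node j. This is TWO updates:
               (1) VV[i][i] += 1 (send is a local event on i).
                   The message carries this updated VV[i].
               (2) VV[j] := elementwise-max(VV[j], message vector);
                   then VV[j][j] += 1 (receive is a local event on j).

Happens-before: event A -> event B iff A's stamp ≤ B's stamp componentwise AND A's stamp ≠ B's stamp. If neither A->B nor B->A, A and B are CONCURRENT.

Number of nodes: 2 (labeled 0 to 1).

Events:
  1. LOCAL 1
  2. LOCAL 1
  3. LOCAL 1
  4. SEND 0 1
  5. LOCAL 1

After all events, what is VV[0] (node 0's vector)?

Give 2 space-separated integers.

Initial: VV[0]=[0, 0]
Initial: VV[1]=[0, 0]
Event 1: LOCAL 1: VV[1][1]++ -> VV[1]=[0, 1]
Event 2: LOCAL 1: VV[1][1]++ -> VV[1]=[0, 2]
Event 3: LOCAL 1: VV[1][1]++ -> VV[1]=[0, 3]
Event 4: SEND 0->1: VV[0][0]++ -> VV[0]=[1, 0], msg_vec=[1, 0]; VV[1]=max(VV[1],msg_vec) then VV[1][1]++ -> VV[1]=[1, 4]
Event 5: LOCAL 1: VV[1][1]++ -> VV[1]=[1, 5]
Final vectors: VV[0]=[1, 0]; VV[1]=[1, 5]

Answer: 1 0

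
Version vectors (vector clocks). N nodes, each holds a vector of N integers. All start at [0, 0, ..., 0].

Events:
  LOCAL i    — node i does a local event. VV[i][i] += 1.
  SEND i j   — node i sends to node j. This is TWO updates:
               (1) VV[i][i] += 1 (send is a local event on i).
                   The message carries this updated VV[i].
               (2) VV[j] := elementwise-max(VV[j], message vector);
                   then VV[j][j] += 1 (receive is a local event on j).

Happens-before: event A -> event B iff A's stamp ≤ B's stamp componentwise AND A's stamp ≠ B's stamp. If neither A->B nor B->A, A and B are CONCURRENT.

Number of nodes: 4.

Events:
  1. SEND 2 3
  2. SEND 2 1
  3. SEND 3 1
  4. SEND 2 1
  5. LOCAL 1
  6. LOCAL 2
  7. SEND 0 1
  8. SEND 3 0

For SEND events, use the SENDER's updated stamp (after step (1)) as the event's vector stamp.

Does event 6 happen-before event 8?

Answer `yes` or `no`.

Answer: no

Derivation:
Initial: VV[0]=[0, 0, 0, 0]
Initial: VV[1]=[0, 0, 0, 0]
Initial: VV[2]=[0, 0, 0, 0]
Initial: VV[3]=[0, 0, 0, 0]
Event 1: SEND 2->3: VV[2][2]++ -> VV[2]=[0, 0, 1, 0], msg_vec=[0, 0, 1, 0]; VV[3]=max(VV[3],msg_vec) then VV[3][3]++ -> VV[3]=[0, 0, 1, 1]
Event 2: SEND 2->1: VV[2][2]++ -> VV[2]=[0, 0, 2, 0], msg_vec=[0, 0, 2, 0]; VV[1]=max(VV[1],msg_vec) then VV[1][1]++ -> VV[1]=[0, 1, 2, 0]
Event 3: SEND 3->1: VV[3][3]++ -> VV[3]=[0, 0, 1, 2], msg_vec=[0, 0, 1, 2]; VV[1]=max(VV[1],msg_vec) then VV[1][1]++ -> VV[1]=[0, 2, 2, 2]
Event 4: SEND 2->1: VV[2][2]++ -> VV[2]=[0, 0, 3, 0], msg_vec=[0, 0, 3, 0]; VV[1]=max(VV[1],msg_vec) then VV[1][1]++ -> VV[1]=[0, 3, 3, 2]
Event 5: LOCAL 1: VV[1][1]++ -> VV[1]=[0, 4, 3, 2]
Event 6: LOCAL 2: VV[2][2]++ -> VV[2]=[0, 0, 4, 0]
Event 7: SEND 0->1: VV[0][0]++ -> VV[0]=[1, 0, 0, 0], msg_vec=[1, 0, 0, 0]; VV[1]=max(VV[1],msg_vec) then VV[1][1]++ -> VV[1]=[1, 5, 3, 2]
Event 8: SEND 3->0: VV[3][3]++ -> VV[3]=[0, 0, 1, 3], msg_vec=[0, 0, 1, 3]; VV[0]=max(VV[0],msg_vec) then VV[0][0]++ -> VV[0]=[2, 0, 1, 3]
Event 6 stamp: [0, 0, 4, 0]
Event 8 stamp: [0, 0, 1, 3]
[0, 0, 4, 0] <= [0, 0, 1, 3]? False. Equal? False. Happens-before: False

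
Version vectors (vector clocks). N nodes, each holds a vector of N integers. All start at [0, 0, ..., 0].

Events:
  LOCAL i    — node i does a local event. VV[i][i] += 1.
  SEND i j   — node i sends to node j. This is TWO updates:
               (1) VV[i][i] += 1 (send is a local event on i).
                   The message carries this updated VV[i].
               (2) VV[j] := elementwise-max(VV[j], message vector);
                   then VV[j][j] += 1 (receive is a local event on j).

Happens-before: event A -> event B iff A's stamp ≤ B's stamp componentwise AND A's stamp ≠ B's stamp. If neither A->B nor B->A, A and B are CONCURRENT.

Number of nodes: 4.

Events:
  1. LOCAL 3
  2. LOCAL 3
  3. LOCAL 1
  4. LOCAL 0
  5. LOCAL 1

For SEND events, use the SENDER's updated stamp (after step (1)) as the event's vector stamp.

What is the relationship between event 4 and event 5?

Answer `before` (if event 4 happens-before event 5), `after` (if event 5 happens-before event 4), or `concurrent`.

Initial: VV[0]=[0, 0, 0, 0]
Initial: VV[1]=[0, 0, 0, 0]
Initial: VV[2]=[0, 0, 0, 0]
Initial: VV[3]=[0, 0, 0, 0]
Event 1: LOCAL 3: VV[3][3]++ -> VV[3]=[0, 0, 0, 1]
Event 2: LOCAL 3: VV[3][3]++ -> VV[3]=[0, 0, 0, 2]
Event 3: LOCAL 1: VV[1][1]++ -> VV[1]=[0, 1, 0, 0]
Event 4: LOCAL 0: VV[0][0]++ -> VV[0]=[1, 0, 0, 0]
Event 5: LOCAL 1: VV[1][1]++ -> VV[1]=[0, 2, 0, 0]
Event 4 stamp: [1, 0, 0, 0]
Event 5 stamp: [0, 2, 0, 0]
[1, 0, 0, 0] <= [0, 2, 0, 0]? False
[0, 2, 0, 0] <= [1, 0, 0, 0]? False
Relation: concurrent

Answer: concurrent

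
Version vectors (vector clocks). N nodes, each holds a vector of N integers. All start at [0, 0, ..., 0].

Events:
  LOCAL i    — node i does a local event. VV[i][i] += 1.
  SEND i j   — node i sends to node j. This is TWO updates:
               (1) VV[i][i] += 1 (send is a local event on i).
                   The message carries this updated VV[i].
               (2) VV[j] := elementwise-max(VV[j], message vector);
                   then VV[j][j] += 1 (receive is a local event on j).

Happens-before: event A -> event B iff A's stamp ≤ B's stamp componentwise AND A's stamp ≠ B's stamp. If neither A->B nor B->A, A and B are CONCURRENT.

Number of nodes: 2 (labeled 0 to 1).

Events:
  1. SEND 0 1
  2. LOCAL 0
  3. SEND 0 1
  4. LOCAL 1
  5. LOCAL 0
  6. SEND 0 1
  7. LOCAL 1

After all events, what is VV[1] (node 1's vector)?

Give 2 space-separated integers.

Initial: VV[0]=[0, 0]
Initial: VV[1]=[0, 0]
Event 1: SEND 0->1: VV[0][0]++ -> VV[0]=[1, 0], msg_vec=[1, 0]; VV[1]=max(VV[1],msg_vec) then VV[1][1]++ -> VV[1]=[1, 1]
Event 2: LOCAL 0: VV[0][0]++ -> VV[0]=[2, 0]
Event 3: SEND 0->1: VV[0][0]++ -> VV[0]=[3, 0], msg_vec=[3, 0]; VV[1]=max(VV[1],msg_vec) then VV[1][1]++ -> VV[1]=[3, 2]
Event 4: LOCAL 1: VV[1][1]++ -> VV[1]=[3, 3]
Event 5: LOCAL 0: VV[0][0]++ -> VV[0]=[4, 0]
Event 6: SEND 0->1: VV[0][0]++ -> VV[0]=[5, 0], msg_vec=[5, 0]; VV[1]=max(VV[1],msg_vec) then VV[1][1]++ -> VV[1]=[5, 4]
Event 7: LOCAL 1: VV[1][1]++ -> VV[1]=[5, 5]
Final vectors: VV[0]=[5, 0]; VV[1]=[5, 5]

Answer: 5 5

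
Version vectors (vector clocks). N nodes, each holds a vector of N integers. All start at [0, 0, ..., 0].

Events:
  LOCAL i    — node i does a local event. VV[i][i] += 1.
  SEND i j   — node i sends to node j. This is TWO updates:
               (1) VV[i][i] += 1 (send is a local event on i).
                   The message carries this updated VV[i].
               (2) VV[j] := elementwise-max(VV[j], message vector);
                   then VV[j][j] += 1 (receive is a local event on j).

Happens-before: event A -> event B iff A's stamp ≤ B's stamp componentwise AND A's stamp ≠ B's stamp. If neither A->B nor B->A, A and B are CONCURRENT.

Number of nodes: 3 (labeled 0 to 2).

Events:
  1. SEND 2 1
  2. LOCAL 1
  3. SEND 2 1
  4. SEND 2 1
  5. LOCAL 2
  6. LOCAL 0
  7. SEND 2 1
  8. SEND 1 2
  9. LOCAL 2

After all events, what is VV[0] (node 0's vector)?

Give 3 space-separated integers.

Initial: VV[0]=[0, 0, 0]
Initial: VV[1]=[0, 0, 0]
Initial: VV[2]=[0, 0, 0]
Event 1: SEND 2->1: VV[2][2]++ -> VV[2]=[0, 0, 1], msg_vec=[0, 0, 1]; VV[1]=max(VV[1],msg_vec) then VV[1][1]++ -> VV[1]=[0, 1, 1]
Event 2: LOCAL 1: VV[1][1]++ -> VV[1]=[0, 2, 1]
Event 3: SEND 2->1: VV[2][2]++ -> VV[2]=[0, 0, 2], msg_vec=[0, 0, 2]; VV[1]=max(VV[1],msg_vec) then VV[1][1]++ -> VV[1]=[0, 3, 2]
Event 4: SEND 2->1: VV[2][2]++ -> VV[2]=[0, 0, 3], msg_vec=[0, 0, 3]; VV[1]=max(VV[1],msg_vec) then VV[1][1]++ -> VV[1]=[0, 4, 3]
Event 5: LOCAL 2: VV[2][2]++ -> VV[2]=[0, 0, 4]
Event 6: LOCAL 0: VV[0][0]++ -> VV[0]=[1, 0, 0]
Event 7: SEND 2->1: VV[2][2]++ -> VV[2]=[0, 0, 5], msg_vec=[0, 0, 5]; VV[1]=max(VV[1],msg_vec) then VV[1][1]++ -> VV[1]=[0, 5, 5]
Event 8: SEND 1->2: VV[1][1]++ -> VV[1]=[0, 6, 5], msg_vec=[0, 6, 5]; VV[2]=max(VV[2],msg_vec) then VV[2][2]++ -> VV[2]=[0, 6, 6]
Event 9: LOCAL 2: VV[2][2]++ -> VV[2]=[0, 6, 7]
Final vectors: VV[0]=[1, 0, 0]; VV[1]=[0, 6, 5]; VV[2]=[0, 6, 7]

Answer: 1 0 0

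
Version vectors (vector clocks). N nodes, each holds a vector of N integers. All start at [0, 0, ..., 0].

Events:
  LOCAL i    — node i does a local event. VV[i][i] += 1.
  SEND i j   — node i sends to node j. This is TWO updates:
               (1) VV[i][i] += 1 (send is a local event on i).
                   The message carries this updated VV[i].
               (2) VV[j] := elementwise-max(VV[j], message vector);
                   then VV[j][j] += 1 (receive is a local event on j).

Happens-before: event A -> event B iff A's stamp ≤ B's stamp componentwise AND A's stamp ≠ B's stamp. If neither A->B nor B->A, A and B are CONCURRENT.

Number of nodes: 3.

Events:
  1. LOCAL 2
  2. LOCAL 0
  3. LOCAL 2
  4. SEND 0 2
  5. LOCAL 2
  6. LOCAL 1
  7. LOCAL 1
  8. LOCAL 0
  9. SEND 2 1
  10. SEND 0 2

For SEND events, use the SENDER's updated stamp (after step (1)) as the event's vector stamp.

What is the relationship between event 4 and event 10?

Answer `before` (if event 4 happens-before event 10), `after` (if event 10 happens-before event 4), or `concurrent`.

Initial: VV[0]=[0, 0, 0]
Initial: VV[1]=[0, 0, 0]
Initial: VV[2]=[0, 0, 0]
Event 1: LOCAL 2: VV[2][2]++ -> VV[2]=[0, 0, 1]
Event 2: LOCAL 0: VV[0][0]++ -> VV[0]=[1, 0, 0]
Event 3: LOCAL 2: VV[2][2]++ -> VV[2]=[0, 0, 2]
Event 4: SEND 0->2: VV[0][0]++ -> VV[0]=[2, 0, 0], msg_vec=[2, 0, 0]; VV[2]=max(VV[2],msg_vec) then VV[2][2]++ -> VV[2]=[2, 0, 3]
Event 5: LOCAL 2: VV[2][2]++ -> VV[2]=[2, 0, 4]
Event 6: LOCAL 1: VV[1][1]++ -> VV[1]=[0, 1, 0]
Event 7: LOCAL 1: VV[1][1]++ -> VV[1]=[0, 2, 0]
Event 8: LOCAL 0: VV[0][0]++ -> VV[0]=[3, 0, 0]
Event 9: SEND 2->1: VV[2][2]++ -> VV[2]=[2, 0, 5], msg_vec=[2, 0, 5]; VV[1]=max(VV[1],msg_vec) then VV[1][1]++ -> VV[1]=[2, 3, 5]
Event 10: SEND 0->2: VV[0][0]++ -> VV[0]=[4, 0, 0], msg_vec=[4, 0, 0]; VV[2]=max(VV[2],msg_vec) then VV[2][2]++ -> VV[2]=[4, 0, 6]
Event 4 stamp: [2, 0, 0]
Event 10 stamp: [4, 0, 0]
[2, 0, 0] <= [4, 0, 0]? True
[4, 0, 0] <= [2, 0, 0]? False
Relation: before

Answer: before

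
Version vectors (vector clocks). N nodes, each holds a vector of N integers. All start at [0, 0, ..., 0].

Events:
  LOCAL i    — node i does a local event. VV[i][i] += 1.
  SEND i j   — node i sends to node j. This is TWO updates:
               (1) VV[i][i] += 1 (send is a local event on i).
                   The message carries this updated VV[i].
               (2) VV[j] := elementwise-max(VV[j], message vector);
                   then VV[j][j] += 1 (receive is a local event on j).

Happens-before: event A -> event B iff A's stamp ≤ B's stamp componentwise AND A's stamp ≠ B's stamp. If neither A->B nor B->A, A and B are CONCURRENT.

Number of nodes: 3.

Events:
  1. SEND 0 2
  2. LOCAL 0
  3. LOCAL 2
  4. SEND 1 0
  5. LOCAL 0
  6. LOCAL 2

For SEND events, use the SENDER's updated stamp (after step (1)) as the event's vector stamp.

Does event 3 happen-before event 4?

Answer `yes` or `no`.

Answer: no

Derivation:
Initial: VV[0]=[0, 0, 0]
Initial: VV[1]=[0, 0, 0]
Initial: VV[2]=[0, 0, 0]
Event 1: SEND 0->2: VV[0][0]++ -> VV[0]=[1, 0, 0], msg_vec=[1, 0, 0]; VV[2]=max(VV[2],msg_vec) then VV[2][2]++ -> VV[2]=[1, 0, 1]
Event 2: LOCAL 0: VV[0][0]++ -> VV[0]=[2, 0, 0]
Event 3: LOCAL 2: VV[2][2]++ -> VV[2]=[1, 0, 2]
Event 4: SEND 1->0: VV[1][1]++ -> VV[1]=[0, 1, 0], msg_vec=[0, 1, 0]; VV[0]=max(VV[0],msg_vec) then VV[0][0]++ -> VV[0]=[3, 1, 0]
Event 5: LOCAL 0: VV[0][0]++ -> VV[0]=[4, 1, 0]
Event 6: LOCAL 2: VV[2][2]++ -> VV[2]=[1, 0, 3]
Event 3 stamp: [1, 0, 2]
Event 4 stamp: [0, 1, 0]
[1, 0, 2] <= [0, 1, 0]? False. Equal? False. Happens-before: False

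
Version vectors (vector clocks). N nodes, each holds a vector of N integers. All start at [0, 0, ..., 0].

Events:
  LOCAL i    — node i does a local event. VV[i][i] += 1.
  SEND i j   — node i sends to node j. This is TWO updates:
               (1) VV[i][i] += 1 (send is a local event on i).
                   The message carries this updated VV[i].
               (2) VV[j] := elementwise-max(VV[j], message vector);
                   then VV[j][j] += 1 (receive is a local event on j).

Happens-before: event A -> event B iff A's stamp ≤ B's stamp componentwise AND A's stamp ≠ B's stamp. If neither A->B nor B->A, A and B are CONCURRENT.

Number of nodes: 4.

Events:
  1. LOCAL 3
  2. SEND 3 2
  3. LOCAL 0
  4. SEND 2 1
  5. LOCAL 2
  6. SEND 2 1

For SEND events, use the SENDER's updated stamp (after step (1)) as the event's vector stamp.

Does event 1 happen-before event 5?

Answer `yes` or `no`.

Answer: yes

Derivation:
Initial: VV[0]=[0, 0, 0, 0]
Initial: VV[1]=[0, 0, 0, 0]
Initial: VV[2]=[0, 0, 0, 0]
Initial: VV[3]=[0, 0, 0, 0]
Event 1: LOCAL 3: VV[3][3]++ -> VV[3]=[0, 0, 0, 1]
Event 2: SEND 3->2: VV[3][3]++ -> VV[3]=[0, 0, 0, 2], msg_vec=[0, 0, 0, 2]; VV[2]=max(VV[2],msg_vec) then VV[2][2]++ -> VV[2]=[0, 0, 1, 2]
Event 3: LOCAL 0: VV[0][0]++ -> VV[0]=[1, 0, 0, 0]
Event 4: SEND 2->1: VV[2][2]++ -> VV[2]=[0, 0, 2, 2], msg_vec=[0, 0, 2, 2]; VV[1]=max(VV[1],msg_vec) then VV[1][1]++ -> VV[1]=[0, 1, 2, 2]
Event 5: LOCAL 2: VV[2][2]++ -> VV[2]=[0, 0, 3, 2]
Event 6: SEND 2->1: VV[2][2]++ -> VV[2]=[0, 0, 4, 2], msg_vec=[0, 0, 4, 2]; VV[1]=max(VV[1],msg_vec) then VV[1][1]++ -> VV[1]=[0, 2, 4, 2]
Event 1 stamp: [0, 0, 0, 1]
Event 5 stamp: [0, 0, 3, 2]
[0, 0, 0, 1] <= [0, 0, 3, 2]? True. Equal? False. Happens-before: True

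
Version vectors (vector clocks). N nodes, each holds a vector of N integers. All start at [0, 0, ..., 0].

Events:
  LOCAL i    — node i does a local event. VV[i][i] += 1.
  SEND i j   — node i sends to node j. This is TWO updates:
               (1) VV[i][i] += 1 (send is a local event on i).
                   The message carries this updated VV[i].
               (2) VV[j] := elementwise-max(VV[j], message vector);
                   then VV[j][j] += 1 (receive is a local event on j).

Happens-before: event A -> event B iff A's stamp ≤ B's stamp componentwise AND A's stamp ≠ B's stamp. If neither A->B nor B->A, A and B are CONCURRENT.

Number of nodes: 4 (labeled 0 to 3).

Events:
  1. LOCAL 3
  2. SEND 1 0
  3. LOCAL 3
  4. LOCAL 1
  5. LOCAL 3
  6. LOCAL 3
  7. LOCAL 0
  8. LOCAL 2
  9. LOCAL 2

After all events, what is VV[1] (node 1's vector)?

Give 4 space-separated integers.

Answer: 0 2 0 0

Derivation:
Initial: VV[0]=[0, 0, 0, 0]
Initial: VV[1]=[0, 0, 0, 0]
Initial: VV[2]=[0, 0, 0, 0]
Initial: VV[3]=[0, 0, 0, 0]
Event 1: LOCAL 3: VV[3][3]++ -> VV[3]=[0, 0, 0, 1]
Event 2: SEND 1->0: VV[1][1]++ -> VV[1]=[0, 1, 0, 0], msg_vec=[0, 1, 0, 0]; VV[0]=max(VV[0],msg_vec) then VV[0][0]++ -> VV[0]=[1, 1, 0, 0]
Event 3: LOCAL 3: VV[3][3]++ -> VV[3]=[0, 0, 0, 2]
Event 4: LOCAL 1: VV[1][1]++ -> VV[1]=[0, 2, 0, 0]
Event 5: LOCAL 3: VV[3][3]++ -> VV[3]=[0, 0, 0, 3]
Event 6: LOCAL 3: VV[3][3]++ -> VV[3]=[0, 0, 0, 4]
Event 7: LOCAL 0: VV[0][0]++ -> VV[0]=[2, 1, 0, 0]
Event 8: LOCAL 2: VV[2][2]++ -> VV[2]=[0, 0, 1, 0]
Event 9: LOCAL 2: VV[2][2]++ -> VV[2]=[0, 0, 2, 0]
Final vectors: VV[0]=[2, 1, 0, 0]; VV[1]=[0, 2, 0, 0]; VV[2]=[0, 0, 2, 0]; VV[3]=[0, 0, 0, 4]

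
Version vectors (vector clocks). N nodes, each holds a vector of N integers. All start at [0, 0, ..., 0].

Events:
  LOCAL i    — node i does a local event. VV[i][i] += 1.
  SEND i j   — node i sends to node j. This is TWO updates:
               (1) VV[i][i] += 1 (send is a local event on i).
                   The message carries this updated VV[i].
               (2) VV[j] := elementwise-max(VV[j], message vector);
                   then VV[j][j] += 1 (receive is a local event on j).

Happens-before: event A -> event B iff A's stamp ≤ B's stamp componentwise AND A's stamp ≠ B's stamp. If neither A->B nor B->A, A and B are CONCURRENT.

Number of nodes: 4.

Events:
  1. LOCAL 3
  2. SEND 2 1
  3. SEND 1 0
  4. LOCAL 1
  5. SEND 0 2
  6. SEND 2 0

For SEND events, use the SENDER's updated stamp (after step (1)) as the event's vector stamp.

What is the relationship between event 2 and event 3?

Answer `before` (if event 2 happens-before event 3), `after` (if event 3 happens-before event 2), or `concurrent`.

Initial: VV[0]=[0, 0, 0, 0]
Initial: VV[1]=[0, 0, 0, 0]
Initial: VV[2]=[0, 0, 0, 0]
Initial: VV[3]=[0, 0, 0, 0]
Event 1: LOCAL 3: VV[3][3]++ -> VV[3]=[0, 0, 0, 1]
Event 2: SEND 2->1: VV[2][2]++ -> VV[2]=[0, 0, 1, 0], msg_vec=[0, 0, 1, 0]; VV[1]=max(VV[1],msg_vec) then VV[1][1]++ -> VV[1]=[0, 1, 1, 0]
Event 3: SEND 1->0: VV[1][1]++ -> VV[1]=[0, 2, 1, 0], msg_vec=[0, 2, 1, 0]; VV[0]=max(VV[0],msg_vec) then VV[0][0]++ -> VV[0]=[1, 2, 1, 0]
Event 4: LOCAL 1: VV[1][1]++ -> VV[1]=[0, 3, 1, 0]
Event 5: SEND 0->2: VV[0][0]++ -> VV[0]=[2, 2, 1, 0], msg_vec=[2, 2, 1, 0]; VV[2]=max(VV[2],msg_vec) then VV[2][2]++ -> VV[2]=[2, 2, 2, 0]
Event 6: SEND 2->0: VV[2][2]++ -> VV[2]=[2, 2, 3, 0], msg_vec=[2, 2, 3, 0]; VV[0]=max(VV[0],msg_vec) then VV[0][0]++ -> VV[0]=[3, 2, 3, 0]
Event 2 stamp: [0, 0, 1, 0]
Event 3 stamp: [0, 2, 1, 0]
[0, 0, 1, 0] <= [0, 2, 1, 0]? True
[0, 2, 1, 0] <= [0, 0, 1, 0]? False
Relation: before

Answer: before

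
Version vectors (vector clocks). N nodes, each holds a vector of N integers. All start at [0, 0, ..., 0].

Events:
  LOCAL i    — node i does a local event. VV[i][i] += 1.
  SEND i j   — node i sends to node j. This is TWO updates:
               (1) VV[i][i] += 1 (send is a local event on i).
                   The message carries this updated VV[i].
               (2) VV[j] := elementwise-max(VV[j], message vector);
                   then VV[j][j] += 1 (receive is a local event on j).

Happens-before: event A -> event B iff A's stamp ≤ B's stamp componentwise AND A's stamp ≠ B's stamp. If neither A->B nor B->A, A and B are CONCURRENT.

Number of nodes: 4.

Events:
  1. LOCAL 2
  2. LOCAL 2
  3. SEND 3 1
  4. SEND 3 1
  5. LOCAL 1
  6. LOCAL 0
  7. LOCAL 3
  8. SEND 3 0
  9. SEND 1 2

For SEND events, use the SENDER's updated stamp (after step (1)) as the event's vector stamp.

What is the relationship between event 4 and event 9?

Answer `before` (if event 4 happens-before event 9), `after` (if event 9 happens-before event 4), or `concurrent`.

Answer: before

Derivation:
Initial: VV[0]=[0, 0, 0, 0]
Initial: VV[1]=[0, 0, 0, 0]
Initial: VV[2]=[0, 0, 0, 0]
Initial: VV[3]=[0, 0, 0, 0]
Event 1: LOCAL 2: VV[2][2]++ -> VV[2]=[0, 0, 1, 0]
Event 2: LOCAL 2: VV[2][2]++ -> VV[2]=[0, 0, 2, 0]
Event 3: SEND 3->1: VV[3][3]++ -> VV[3]=[0, 0, 0, 1], msg_vec=[0, 0, 0, 1]; VV[1]=max(VV[1],msg_vec) then VV[1][1]++ -> VV[1]=[0, 1, 0, 1]
Event 4: SEND 3->1: VV[3][3]++ -> VV[3]=[0, 0, 0, 2], msg_vec=[0, 0, 0, 2]; VV[1]=max(VV[1],msg_vec) then VV[1][1]++ -> VV[1]=[0, 2, 0, 2]
Event 5: LOCAL 1: VV[1][1]++ -> VV[1]=[0, 3, 0, 2]
Event 6: LOCAL 0: VV[0][0]++ -> VV[0]=[1, 0, 0, 0]
Event 7: LOCAL 3: VV[3][3]++ -> VV[3]=[0, 0, 0, 3]
Event 8: SEND 3->0: VV[3][3]++ -> VV[3]=[0, 0, 0, 4], msg_vec=[0, 0, 0, 4]; VV[0]=max(VV[0],msg_vec) then VV[0][0]++ -> VV[0]=[2, 0, 0, 4]
Event 9: SEND 1->2: VV[1][1]++ -> VV[1]=[0, 4, 0, 2], msg_vec=[0, 4, 0, 2]; VV[2]=max(VV[2],msg_vec) then VV[2][2]++ -> VV[2]=[0, 4, 3, 2]
Event 4 stamp: [0, 0, 0, 2]
Event 9 stamp: [0, 4, 0, 2]
[0, 0, 0, 2] <= [0, 4, 0, 2]? True
[0, 4, 0, 2] <= [0, 0, 0, 2]? False
Relation: before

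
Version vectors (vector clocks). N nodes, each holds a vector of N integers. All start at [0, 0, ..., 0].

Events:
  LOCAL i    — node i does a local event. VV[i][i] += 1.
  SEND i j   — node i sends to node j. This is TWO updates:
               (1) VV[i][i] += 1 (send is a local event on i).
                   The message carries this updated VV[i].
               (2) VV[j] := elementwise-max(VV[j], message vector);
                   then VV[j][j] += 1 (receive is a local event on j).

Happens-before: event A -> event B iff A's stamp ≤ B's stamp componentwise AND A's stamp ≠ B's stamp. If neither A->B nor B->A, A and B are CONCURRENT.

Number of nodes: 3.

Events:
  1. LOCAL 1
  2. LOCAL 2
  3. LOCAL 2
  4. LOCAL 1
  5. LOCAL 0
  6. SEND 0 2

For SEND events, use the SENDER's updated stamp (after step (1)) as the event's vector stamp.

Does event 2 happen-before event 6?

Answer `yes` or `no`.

Initial: VV[0]=[0, 0, 0]
Initial: VV[1]=[0, 0, 0]
Initial: VV[2]=[0, 0, 0]
Event 1: LOCAL 1: VV[1][1]++ -> VV[1]=[0, 1, 0]
Event 2: LOCAL 2: VV[2][2]++ -> VV[2]=[0, 0, 1]
Event 3: LOCAL 2: VV[2][2]++ -> VV[2]=[0, 0, 2]
Event 4: LOCAL 1: VV[1][1]++ -> VV[1]=[0, 2, 0]
Event 5: LOCAL 0: VV[0][0]++ -> VV[0]=[1, 0, 0]
Event 6: SEND 0->2: VV[0][0]++ -> VV[0]=[2, 0, 0], msg_vec=[2, 0, 0]; VV[2]=max(VV[2],msg_vec) then VV[2][2]++ -> VV[2]=[2, 0, 3]
Event 2 stamp: [0, 0, 1]
Event 6 stamp: [2, 0, 0]
[0, 0, 1] <= [2, 0, 0]? False. Equal? False. Happens-before: False

Answer: no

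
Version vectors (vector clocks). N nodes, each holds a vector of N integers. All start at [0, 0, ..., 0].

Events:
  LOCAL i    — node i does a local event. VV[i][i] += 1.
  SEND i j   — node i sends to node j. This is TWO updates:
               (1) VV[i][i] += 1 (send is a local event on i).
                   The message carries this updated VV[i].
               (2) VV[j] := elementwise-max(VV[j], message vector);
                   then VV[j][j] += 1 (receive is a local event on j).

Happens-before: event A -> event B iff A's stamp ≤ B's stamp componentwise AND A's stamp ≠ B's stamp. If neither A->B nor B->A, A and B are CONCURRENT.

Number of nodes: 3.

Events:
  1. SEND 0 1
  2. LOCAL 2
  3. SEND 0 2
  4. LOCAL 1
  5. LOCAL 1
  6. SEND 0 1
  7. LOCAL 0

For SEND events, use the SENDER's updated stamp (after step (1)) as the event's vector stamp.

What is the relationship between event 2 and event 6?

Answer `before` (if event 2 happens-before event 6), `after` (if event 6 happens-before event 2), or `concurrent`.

Answer: concurrent

Derivation:
Initial: VV[0]=[0, 0, 0]
Initial: VV[1]=[0, 0, 0]
Initial: VV[2]=[0, 0, 0]
Event 1: SEND 0->1: VV[0][0]++ -> VV[0]=[1, 0, 0], msg_vec=[1, 0, 0]; VV[1]=max(VV[1],msg_vec) then VV[1][1]++ -> VV[1]=[1, 1, 0]
Event 2: LOCAL 2: VV[2][2]++ -> VV[2]=[0, 0, 1]
Event 3: SEND 0->2: VV[0][0]++ -> VV[0]=[2, 0, 0], msg_vec=[2, 0, 0]; VV[2]=max(VV[2],msg_vec) then VV[2][2]++ -> VV[2]=[2, 0, 2]
Event 4: LOCAL 1: VV[1][1]++ -> VV[1]=[1, 2, 0]
Event 5: LOCAL 1: VV[1][1]++ -> VV[1]=[1, 3, 0]
Event 6: SEND 0->1: VV[0][0]++ -> VV[0]=[3, 0, 0], msg_vec=[3, 0, 0]; VV[1]=max(VV[1],msg_vec) then VV[1][1]++ -> VV[1]=[3, 4, 0]
Event 7: LOCAL 0: VV[0][0]++ -> VV[0]=[4, 0, 0]
Event 2 stamp: [0, 0, 1]
Event 6 stamp: [3, 0, 0]
[0, 0, 1] <= [3, 0, 0]? False
[3, 0, 0] <= [0, 0, 1]? False
Relation: concurrent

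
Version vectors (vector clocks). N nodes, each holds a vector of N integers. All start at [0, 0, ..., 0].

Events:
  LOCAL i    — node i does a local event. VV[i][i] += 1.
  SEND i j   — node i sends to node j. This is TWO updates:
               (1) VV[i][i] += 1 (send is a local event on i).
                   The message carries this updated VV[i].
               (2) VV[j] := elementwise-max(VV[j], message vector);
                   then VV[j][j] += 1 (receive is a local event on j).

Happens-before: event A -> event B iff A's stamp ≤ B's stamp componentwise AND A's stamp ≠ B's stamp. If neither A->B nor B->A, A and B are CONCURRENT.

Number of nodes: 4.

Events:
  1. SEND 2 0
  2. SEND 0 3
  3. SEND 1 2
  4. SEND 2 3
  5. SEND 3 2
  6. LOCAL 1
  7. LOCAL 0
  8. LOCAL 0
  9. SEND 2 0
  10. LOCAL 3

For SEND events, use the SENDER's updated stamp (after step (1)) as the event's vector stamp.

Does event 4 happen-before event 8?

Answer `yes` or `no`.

Initial: VV[0]=[0, 0, 0, 0]
Initial: VV[1]=[0, 0, 0, 0]
Initial: VV[2]=[0, 0, 0, 0]
Initial: VV[3]=[0, 0, 0, 0]
Event 1: SEND 2->0: VV[2][2]++ -> VV[2]=[0, 0, 1, 0], msg_vec=[0, 0, 1, 0]; VV[0]=max(VV[0],msg_vec) then VV[0][0]++ -> VV[0]=[1, 0, 1, 0]
Event 2: SEND 0->3: VV[0][0]++ -> VV[0]=[2, 0, 1, 0], msg_vec=[2, 0, 1, 0]; VV[3]=max(VV[3],msg_vec) then VV[3][3]++ -> VV[3]=[2, 0, 1, 1]
Event 3: SEND 1->2: VV[1][1]++ -> VV[1]=[0, 1, 0, 0], msg_vec=[0, 1, 0, 0]; VV[2]=max(VV[2],msg_vec) then VV[2][2]++ -> VV[2]=[0, 1, 2, 0]
Event 4: SEND 2->3: VV[2][2]++ -> VV[2]=[0, 1, 3, 0], msg_vec=[0, 1, 3, 0]; VV[3]=max(VV[3],msg_vec) then VV[3][3]++ -> VV[3]=[2, 1, 3, 2]
Event 5: SEND 3->2: VV[3][3]++ -> VV[3]=[2, 1, 3, 3], msg_vec=[2, 1, 3, 3]; VV[2]=max(VV[2],msg_vec) then VV[2][2]++ -> VV[2]=[2, 1, 4, 3]
Event 6: LOCAL 1: VV[1][1]++ -> VV[1]=[0, 2, 0, 0]
Event 7: LOCAL 0: VV[0][0]++ -> VV[0]=[3, 0, 1, 0]
Event 8: LOCAL 0: VV[0][0]++ -> VV[0]=[4, 0, 1, 0]
Event 9: SEND 2->0: VV[2][2]++ -> VV[2]=[2, 1, 5, 3], msg_vec=[2, 1, 5, 3]; VV[0]=max(VV[0],msg_vec) then VV[0][0]++ -> VV[0]=[5, 1, 5, 3]
Event 10: LOCAL 3: VV[3][3]++ -> VV[3]=[2, 1, 3, 4]
Event 4 stamp: [0, 1, 3, 0]
Event 8 stamp: [4, 0, 1, 0]
[0, 1, 3, 0] <= [4, 0, 1, 0]? False. Equal? False. Happens-before: False

Answer: no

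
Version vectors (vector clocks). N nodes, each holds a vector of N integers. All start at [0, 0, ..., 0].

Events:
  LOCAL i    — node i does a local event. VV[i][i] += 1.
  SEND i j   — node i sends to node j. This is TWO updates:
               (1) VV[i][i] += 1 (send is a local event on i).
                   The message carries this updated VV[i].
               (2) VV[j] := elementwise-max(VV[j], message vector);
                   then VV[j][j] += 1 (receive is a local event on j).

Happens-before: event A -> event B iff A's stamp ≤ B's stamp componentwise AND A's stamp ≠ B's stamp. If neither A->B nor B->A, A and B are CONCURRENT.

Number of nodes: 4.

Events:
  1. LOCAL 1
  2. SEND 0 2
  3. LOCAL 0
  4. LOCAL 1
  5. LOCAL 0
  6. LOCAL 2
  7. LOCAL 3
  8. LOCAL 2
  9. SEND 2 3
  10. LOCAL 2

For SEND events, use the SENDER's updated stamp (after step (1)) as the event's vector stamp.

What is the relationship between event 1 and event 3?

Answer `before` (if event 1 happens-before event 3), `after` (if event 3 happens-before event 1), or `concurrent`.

Initial: VV[0]=[0, 0, 0, 0]
Initial: VV[1]=[0, 0, 0, 0]
Initial: VV[2]=[0, 0, 0, 0]
Initial: VV[3]=[0, 0, 0, 0]
Event 1: LOCAL 1: VV[1][1]++ -> VV[1]=[0, 1, 0, 0]
Event 2: SEND 0->2: VV[0][0]++ -> VV[0]=[1, 0, 0, 0], msg_vec=[1, 0, 0, 0]; VV[2]=max(VV[2],msg_vec) then VV[2][2]++ -> VV[2]=[1, 0, 1, 0]
Event 3: LOCAL 0: VV[0][0]++ -> VV[0]=[2, 0, 0, 0]
Event 4: LOCAL 1: VV[1][1]++ -> VV[1]=[0, 2, 0, 0]
Event 5: LOCAL 0: VV[0][0]++ -> VV[0]=[3, 0, 0, 0]
Event 6: LOCAL 2: VV[2][2]++ -> VV[2]=[1, 0, 2, 0]
Event 7: LOCAL 3: VV[3][3]++ -> VV[3]=[0, 0, 0, 1]
Event 8: LOCAL 2: VV[2][2]++ -> VV[2]=[1, 0, 3, 0]
Event 9: SEND 2->3: VV[2][2]++ -> VV[2]=[1, 0, 4, 0], msg_vec=[1, 0, 4, 0]; VV[3]=max(VV[3],msg_vec) then VV[3][3]++ -> VV[3]=[1, 0, 4, 2]
Event 10: LOCAL 2: VV[2][2]++ -> VV[2]=[1, 0, 5, 0]
Event 1 stamp: [0, 1, 0, 0]
Event 3 stamp: [2, 0, 0, 0]
[0, 1, 0, 0] <= [2, 0, 0, 0]? False
[2, 0, 0, 0] <= [0, 1, 0, 0]? False
Relation: concurrent

Answer: concurrent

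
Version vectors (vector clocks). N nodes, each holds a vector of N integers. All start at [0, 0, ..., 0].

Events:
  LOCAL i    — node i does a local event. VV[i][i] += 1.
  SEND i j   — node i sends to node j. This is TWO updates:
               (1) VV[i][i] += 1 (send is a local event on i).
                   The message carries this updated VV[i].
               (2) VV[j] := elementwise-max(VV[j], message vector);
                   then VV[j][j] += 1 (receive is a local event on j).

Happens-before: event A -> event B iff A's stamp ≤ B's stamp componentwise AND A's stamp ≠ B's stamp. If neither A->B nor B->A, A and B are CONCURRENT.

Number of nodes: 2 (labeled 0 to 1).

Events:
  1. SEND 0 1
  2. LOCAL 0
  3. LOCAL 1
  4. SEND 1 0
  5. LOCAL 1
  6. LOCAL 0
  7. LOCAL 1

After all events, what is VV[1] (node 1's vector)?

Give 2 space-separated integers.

Initial: VV[0]=[0, 0]
Initial: VV[1]=[0, 0]
Event 1: SEND 0->1: VV[0][0]++ -> VV[0]=[1, 0], msg_vec=[1, 0]; VV[1]=max(VV[1],msg_vec) then VV[1][1]++ -> VV[1]=[1, 1]
Event 2: LOCAL 0: VV[0][0]++ -> VV[0]=[2, 0]
Event 3: LOCAL 1: VV[1][1]++ -> VV[1]=[1, 2]
Event 4: SEND 1->0: VV[1][1]++ -> VV[1]=[1, 3], msg_vec=[1, 3]; VV[0]=max(VV[0],msg_vec) then VV[0][0]++ -> VV[0]=[3, 3]
Event 5: LOCAL 1: VV[1][1]++ -> VV[1]=[1, 4]
Event 6: LOCAL 0: VV[0][0]++ -> VV[0]=[4, 3]
Event 7: LOCAL 1: VV[1][1]++ -> VV[1]=[1, 5]
Final vectors: VV[0]=[4, 3]; VV[1]=[1, 5]

Answer: 1 5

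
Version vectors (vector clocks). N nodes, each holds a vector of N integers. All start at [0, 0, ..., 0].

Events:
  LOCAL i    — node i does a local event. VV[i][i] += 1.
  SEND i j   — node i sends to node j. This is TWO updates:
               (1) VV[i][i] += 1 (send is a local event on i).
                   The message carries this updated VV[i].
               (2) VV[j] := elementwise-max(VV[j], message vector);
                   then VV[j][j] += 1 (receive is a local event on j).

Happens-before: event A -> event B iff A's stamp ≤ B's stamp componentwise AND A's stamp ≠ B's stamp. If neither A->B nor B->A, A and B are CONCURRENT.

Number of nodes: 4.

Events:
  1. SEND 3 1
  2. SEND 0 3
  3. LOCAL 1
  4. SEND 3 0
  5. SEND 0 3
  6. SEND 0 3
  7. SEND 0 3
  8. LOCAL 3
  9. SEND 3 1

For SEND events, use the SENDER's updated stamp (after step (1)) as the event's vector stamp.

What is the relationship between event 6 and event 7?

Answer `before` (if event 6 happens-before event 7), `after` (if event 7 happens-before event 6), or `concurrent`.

Answer: before

Derivation:
Initial: VV[0]=[0, 0, 0, 0]
Initial: VV[1]=[0, 0, 0, 0]
Initial: VV[2]=[0, 0, 0, 0]
Initial: VV[3]=[0, 0, 0, 0]
Event 1: SEND 3->1: VV[3][3]++ -> VV[3]=[0, 0, 0, 1], msg_vec=[0, 0, 0, 1]; VV[1]=max(VV[1],msg_vec) then VV[1][1]++ -> VV[1]=[0, 1, 0, 1]
Event 2: SEND 0->3: VV[0][0]++ -> VV[0]=[1, 0, 0, 0], msg_vec=[1, 0, 0, 0]; VV[3]=max(VV[3],msg_vec) then VV[3][3]++ -> VV[3]=[1, 0, 0, 2]
Event 3: LOCAL 1: VV[1][1]++ -> VV[1]=[0, 2, 0, 1]
Event 4: SEND 3->0: VV[3][3]++ -> VV[3]=[1, 0, 0, 3], msg_vec=[1, 0, 0, 3]; VV[0]=max(VV[0],msg_vec) then VV[0][0]++ -> VV[0]=[2, 0, 0, 3]
Event 5: SEND 0->3: VV[0][0]++ -> VV[0]=[3, 0, 0, 3], msg_vec=[3, 0, 0, 3]; VV[3]=max(VV[3],msg_vec) then VV[3][3]++ -> VV[3]=[3, 0, 0, 4]
Event 6: SEND 0->3: VV[0][0]++ -> VV[0]=[4, 0, 0, 3], msg_vec=[4, 0, 0, 3]; VV[3]=max(VV[3],msg_vec) then VV[3][3]++ -> VV[3]=[4, 0, 0, 5]
Event 7: SEND 0->3: VV[0][0]++ -> VV[0]=[5, 0, 0, 3], msg_vec=[5, 0, 0, 3]; VV[3]=max(VV[3],msg_vec) then VV[3][3]++ -> VV[3]=[5, 0, 0, 6]
Event 8: LOCAL 3: VV[3][3]++ -> VV[3]=[5, 0, 0, 7]
Event 9: SEND 3->1: VV[3][3]++ -> VV[3]=[5, 0, 0, 8], msg_vec=[5, 0, 0, 8]; VV[1]=max(VV[1],msg_vec) then VV[1][1]++ -> VV[1]=[5, 3, 0, 8]
Event 6 stamp: [4, 0, 0, 3]
Event 7 stamp: [5, 0, 0, 3]
[4, 0, 0, 3] <= [5, 0, 0, 3]? True
[5, 0, 0, 3] <= [4, 0, 0, 3]? False
Relation: before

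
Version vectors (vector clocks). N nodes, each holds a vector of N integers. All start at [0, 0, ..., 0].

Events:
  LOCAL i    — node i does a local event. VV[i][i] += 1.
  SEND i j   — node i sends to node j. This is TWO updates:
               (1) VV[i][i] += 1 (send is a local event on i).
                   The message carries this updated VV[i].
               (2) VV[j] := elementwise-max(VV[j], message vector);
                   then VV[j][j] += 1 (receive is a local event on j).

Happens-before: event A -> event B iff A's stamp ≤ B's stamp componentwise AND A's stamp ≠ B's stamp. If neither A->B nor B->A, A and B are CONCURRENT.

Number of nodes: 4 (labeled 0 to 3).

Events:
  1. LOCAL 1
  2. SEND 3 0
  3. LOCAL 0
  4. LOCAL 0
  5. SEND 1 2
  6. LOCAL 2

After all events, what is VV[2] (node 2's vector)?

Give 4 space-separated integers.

Answer: 0 2 2 0

Derivation:
Initial: VV[0]=[0, 0, 0, 0]
Initial: VV[1]=[0, 0, 0, 0]
Initial: VV[2]=[0, 0, 0, 0]
Initial: VV[3]=[0, 0, 0, 0]
Event 1: LOCAL 1: VV[1][1]++ -> VV[1]=[0, 1, 0, 0]
Event 2: SEND 3->0: VV[3][3]++ -> VV[3]=[0, 0, 0, 1], msg_vec=[0, 0, 0, 1]; VV[0]=max(VV[0],msg_vec) then VV[0][0]++ -> VV[0]=[1, 0, 0, 1]
Event 3: LOCAL 0: VV[0][0]++ -> VV[0]=[2, 0, 0, 1]
Event 4: LOCAL 0: VV[0][0]++ -> VV[0]=[3, 0, 0, 1]
Event 5: SEND 1->2: VV[1][1]++ -> VV[1]=[0, 2, 0, 0], msg_vec=[0, 2, 0, 0]; VV[2]=max(VV[2],msg_vec) then VV[2][2]++ -> VV[2]=[0, 2, 1, 0]
Event 6: LOCAL 2: VV[2][2]++ -> VV[2]=[0, 2, 2, 0]
Final vectors: VV[0]=[3, 0, 0, 1]; VV[1]=[0, 2, 0, 0]; VV[2]=[0, 2, 2, 0]; VV[3]=[0, 0, 0, 1]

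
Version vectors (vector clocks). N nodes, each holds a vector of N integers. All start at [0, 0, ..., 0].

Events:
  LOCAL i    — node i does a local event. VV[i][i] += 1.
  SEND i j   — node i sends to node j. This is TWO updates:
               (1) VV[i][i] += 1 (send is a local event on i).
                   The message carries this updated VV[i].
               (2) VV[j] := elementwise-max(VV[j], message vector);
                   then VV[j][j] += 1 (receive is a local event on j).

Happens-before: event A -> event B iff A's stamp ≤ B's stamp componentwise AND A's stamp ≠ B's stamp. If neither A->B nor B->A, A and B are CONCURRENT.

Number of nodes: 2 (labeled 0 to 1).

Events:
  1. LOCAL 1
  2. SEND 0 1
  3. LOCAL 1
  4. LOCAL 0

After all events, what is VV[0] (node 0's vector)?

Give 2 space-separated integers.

Initial: VV[0]=[0, 0]
Initial: VV[1]=[0, 0]
Event 1: LOCAL 1: VV[1][1]++ -> VV[1]=[0, 1]
Event 2: SEND 0->1: VV[0][0]++ -> VV[0]=[1, 0], msg_vec=[1, 0]; VV[1]=max(VV[1],msg_vec) then VV[1][1]++ -> VV[1]=[1, 2]
Event 3: LOCAL 1: VV[1][1]++ -> VV[1]=[1, 3]
Event 4: LOCAL 0: VV[0][0]++ -> VV[0]=[2, 0]
Final vectors: VV[0]=[2, 0]; VV[1]=[1, 3]

Answer: 2 0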